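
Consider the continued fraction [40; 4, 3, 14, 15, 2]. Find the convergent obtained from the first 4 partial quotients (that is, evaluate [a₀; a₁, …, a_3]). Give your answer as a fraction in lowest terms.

7483/186

a_0 = 40: 40/1
a_1 = 4: 161/4
a_2 = 3: 523/13
a_3 = 14: 7483/186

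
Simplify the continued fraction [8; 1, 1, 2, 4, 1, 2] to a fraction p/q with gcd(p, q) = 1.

Start with 2.
1 + 1/(2/1) = 1 + 1/2 = 3/2
4 + 1/(3/2) = 4 + 2/3 = 14/3
2 + 1/(14/3) = 2 + 3/14 = 31/14
1 + 1/(31/14) = 1 + 14/31 = 45/31
1 + 1/(45/31) = 1 + 31/45 = 76/45
8 + 1/(76/45) = 8 + 45/76 = 653/76

653/76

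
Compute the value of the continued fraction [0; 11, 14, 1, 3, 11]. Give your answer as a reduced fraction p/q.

664/7349

Start with 11.
3 + 1/(11/1) = 3 + 1/11 = 34/11
1 + 1/(34/11) = 1 + 11/34 = 45/34
14 + 1/(45/34) = 14 + 34/45 = 664/45
11 + 1/(664/45) = 11 + 45/664 = 7349/664
0 + 1/(7349/664) = 0 + 664/7349 = 664/7349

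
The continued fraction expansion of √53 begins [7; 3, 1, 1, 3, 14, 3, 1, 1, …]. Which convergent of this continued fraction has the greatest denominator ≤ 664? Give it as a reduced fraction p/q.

a_0 = 7: 7/1  (≤ bound)
a_1 = 3: 22/3  (≤ bound)
a_2 = 1: 29/4  (≤ bound)
a_3 = 1: 51/7  (≤ bound)
a_4 = 3: 182/25  (≤ bound)
a_5 = 14: 2599/357  (≤ bound)
a_6 = 3: 7979/1096  (> 664, stop)

2599/357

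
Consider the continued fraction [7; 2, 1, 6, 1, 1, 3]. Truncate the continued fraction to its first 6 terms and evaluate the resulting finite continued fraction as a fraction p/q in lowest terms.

a_0 = 7: 7/1
a_1 = 2: 15/2
a_2 = 1: 22/3
a_3 = 6: 147/20
a_4 = 1: 169/23
a_5 = 1: 316/43

316/43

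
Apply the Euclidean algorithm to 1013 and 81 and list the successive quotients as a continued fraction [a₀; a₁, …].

Run the Euclidean algorithm, recording each quotient:
1013 = 12·81 + 41, so a_0 = 12
81 = 1·41 + 40, so a_1 = 1
41 = 1·40 + 1, so a_2 = 1
40 = 40·1 + 0, so a_3 = 40

[12; 1, 1, 40]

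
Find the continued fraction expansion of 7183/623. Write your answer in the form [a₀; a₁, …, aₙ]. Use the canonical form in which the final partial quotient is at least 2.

⌊7183/623⌋ = 11, remainder 330
⌊623/330⌋ = 1, remainder 293
⌊330/293⌋ = 1, remainder 37
⌊293/37⌋ = 7, remainder 34
⌊37/34⌋ = 1, remainder 3
⌊34/3⌋ = 11, remainder 1
⌊3/1⌋ = 3, remainder 0

[11; 1, 1, 7, 1, 11, 3]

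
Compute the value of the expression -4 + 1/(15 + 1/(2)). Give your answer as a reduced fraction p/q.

Work from the innermost term outward:
Start with 2.
15 + 1/(2/1) = 15 + 1/2 = 31/2
-4 + 1/(31/2) = -4 + 2/31 = -122/31

-122/31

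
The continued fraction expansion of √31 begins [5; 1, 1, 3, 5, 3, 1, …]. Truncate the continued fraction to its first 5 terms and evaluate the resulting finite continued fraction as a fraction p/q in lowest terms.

206/37

a_0 = 5: 5/1
a_1 = 1: 6/1
a_2 = 1: 11/2
a_3 = 3: 39/7
a_4 = 5: 206/37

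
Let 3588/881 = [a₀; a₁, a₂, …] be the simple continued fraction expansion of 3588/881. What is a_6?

3588 = 4·881 + 64, so a_0 = 4
881 = 13·64 + 49, so a_1 = 13
64 = 1·49 + 15, so a_2 = 1
49 = 3·15 + 4, so a_3 = 3
15 = 3·4 + 3, so a_4 = 3
4 = 1·3 + 1, so a_5 = 1
3 = 3·1 + 0, so a_6 = 3

3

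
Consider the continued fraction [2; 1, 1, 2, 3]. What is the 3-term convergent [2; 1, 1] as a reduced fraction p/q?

Use the convergent recurrence hₖ = aₖ·hₖ₋₁ + hₖ₋₂ (and likewise for the denominators kₖ):
a_0 = 2: 2/1
a_1 = 1: 3/1
a_2 = 1: 5/2

5/2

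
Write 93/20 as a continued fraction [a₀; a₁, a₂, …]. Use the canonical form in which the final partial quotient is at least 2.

93 = 4·20 + 13, so a_0 = 4
20 = 1·13 + 7, so a_1 = 1
13 = 1·7 + 6, so a_2 = 1
7 = 1·6 + 1, so a_3 = 1
6 = 6·1 + 0, so a_4 = 6

[4; 1, 1, 1, 6]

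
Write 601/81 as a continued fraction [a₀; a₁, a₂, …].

601 ÷ 81 → quotient 7, remainder 34
81 ÷ 34 → quotient 2, remainder 13
34 ÷ 13 → quotient 2, remainder 8
13 ÷ 8 → quotient 1, remainder 5
8 ÷ 5 → quotient 1, remainder 3
5 ÷ 3 → quotient 1, remainder 2
3 ÷ 2 → quotient 1, remainder 1
2 ÷ 1 → quotient 2, remainder 0

[7; 2, 2, 1, 1, 1, 1, 2]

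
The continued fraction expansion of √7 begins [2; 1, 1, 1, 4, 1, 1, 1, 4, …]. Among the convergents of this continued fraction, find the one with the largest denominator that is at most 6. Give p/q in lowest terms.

8/3

List convergents until the denominator exceeds the bound:
a_0 = 2: 2/1  (≤ bound)
a_1 = 1: 3/1  (≤ bound)
a_2 = 1: 5/2  (≤ bound)
a_3 = 1: 8/3  (≤ bound)
a_4 = 4: 37/14  (> 6, stop)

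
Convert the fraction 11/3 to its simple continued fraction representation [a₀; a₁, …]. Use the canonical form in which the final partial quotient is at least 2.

11 = 3·3 + 2, so a_0 = 3
3 = 1·2 + 1, so a_1 = 1
2 = 2·1 + 0, so a_2 = 2

[3; 1, 2]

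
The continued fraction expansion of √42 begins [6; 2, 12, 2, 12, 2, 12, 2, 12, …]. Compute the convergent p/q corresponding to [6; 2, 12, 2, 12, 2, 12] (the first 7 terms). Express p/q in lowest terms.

109194/16849

a_0 = 6: 6/1
a_1 = 2: 13/2
a_2 = 12: 162/25
a_3 = 2: 337/52
a_4 = 12: 4206/649
a_5 = 2: 8749/1350
a_6 = 12: 109194/16849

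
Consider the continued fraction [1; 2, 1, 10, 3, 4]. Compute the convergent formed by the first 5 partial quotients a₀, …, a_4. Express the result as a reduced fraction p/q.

133/99

Start with 3.
10 + 1/(3/1) = 10 + 1/3 = 31/3
1 + 1/(31/3) = 1 + 3/31 = 34/31
2 + 1/(34/31) = 2 + 31/34 = 99/34
1 + 1/(99/34) = 1 + 34/99 = 133/99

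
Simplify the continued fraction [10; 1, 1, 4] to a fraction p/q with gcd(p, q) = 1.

95/9

Start with 4.
1 + 1/(4/1) = 1 + 1/4 = 5/4
1 + 1/(5/4) = 1 + 4/5 = 9/5
10 + 1/(9/5) = 10 + 5/9 = 95/9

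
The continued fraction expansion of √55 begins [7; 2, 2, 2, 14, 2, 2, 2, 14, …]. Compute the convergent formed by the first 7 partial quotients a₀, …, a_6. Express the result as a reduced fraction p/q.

Start with 2.
2 + 1/(2/1) = 2 + 1/2 = 5/2
14 + 1/(5/2) = 14 + 2/5 = 72/5
2 + 1/(72/5) = 2 + 5/72 = 149/72
2 + 1/(149/72) = 2 + 72/149 = 370/149
2 + 1/(370/149) = 2 + 149/370 = 889/370
7 + 1/(889/370) = 7 + 370/889 = 6593/889

6593/889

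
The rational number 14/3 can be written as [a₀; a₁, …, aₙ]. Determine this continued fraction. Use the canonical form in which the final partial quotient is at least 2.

14 ÷ 3 → quotient 4, remainder 2
3 ÷ 2 → quotient 1, remainder 1
2 ÷ 1 → quotient 2, remainder 0

[4; 1, 2]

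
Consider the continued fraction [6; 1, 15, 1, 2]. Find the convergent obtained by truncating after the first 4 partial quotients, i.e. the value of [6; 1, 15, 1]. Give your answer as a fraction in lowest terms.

a_0 = 6: 6/1
a_1 = 1: 7/1
a_2 = 15: 111/16
a_3 = 1: 118/17

118/17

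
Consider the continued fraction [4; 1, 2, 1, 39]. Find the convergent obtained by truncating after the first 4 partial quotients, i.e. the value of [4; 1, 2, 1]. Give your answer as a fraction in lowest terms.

19/4

Starting at the tail and folding back:
Start with 1.
2 + 1/(1/1) = 2 + 1/1 = 3/1
1 + 1/(3/1) = 1 + 1/3 = 4/3
4 + 1/(4/3) = 4 + 3/4 = 19/4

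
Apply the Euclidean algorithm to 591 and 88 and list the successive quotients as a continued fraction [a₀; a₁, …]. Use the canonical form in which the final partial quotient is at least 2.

[6; 1, 2, 1, 1, 12]

591 = 6·88 + 63, so a_0 = 6
88 = 1·63 + 25, so a_1 = 1
63 = 2·25 + 13, so a_2 = 2
25 = 1·13 + 12, so a_3 = 1
13 = 1·12 + 1, so a_4 = 1
12 = 12·1 + 0, so a_5 = 12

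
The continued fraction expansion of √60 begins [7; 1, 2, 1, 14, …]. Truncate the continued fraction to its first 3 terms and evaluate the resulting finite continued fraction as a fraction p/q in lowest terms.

23/3

Build up convergents one term at a time:
a_0 = 7: 7/1
a_1 = 1: 8/1
a_2 = 2: 23/3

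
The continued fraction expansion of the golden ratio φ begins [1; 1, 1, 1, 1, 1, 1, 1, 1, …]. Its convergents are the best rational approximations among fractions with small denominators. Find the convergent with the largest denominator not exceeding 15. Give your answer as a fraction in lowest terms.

21/13

List convergents until the denominator exceeds the bound:
a_0 = 1: 1/1  (≤ bound)
a_1 = 1: 2/1  (≤ bound)
a_2 = 1: 3/2  (≤ bound)
a_3 = 1: 5/3  (≤ bound)
a_4 = 1: 8/5  (≤ bound)
a_5 = 1: 13/8  (≤ bound)
a_6 = 1: 21/13  (≤ bound)
a_7 = 1: 34/21  (> 15, stop)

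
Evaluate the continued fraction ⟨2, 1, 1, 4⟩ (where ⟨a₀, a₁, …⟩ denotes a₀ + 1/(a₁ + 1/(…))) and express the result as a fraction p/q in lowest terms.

23/9

Start with 4.
1 + 1/(4/1) = 1 + 1/4 = 5/4
1 + 1/(5/4) = 1 + 4/5 = 9/5
2 + 1/(9/5) = 2 + 5/9 = 23/9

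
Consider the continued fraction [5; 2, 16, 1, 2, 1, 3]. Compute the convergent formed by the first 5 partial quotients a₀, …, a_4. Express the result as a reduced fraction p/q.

Start with 2.
1 + 1/(2/1) = 1 + 1/2 = 3/2
16 + 1/(3/2) = 16 + 2/3 = 50/3
2 + 1/(50/3) = 2 + 3/50 = 103/50
5 + 1/(103/50) = 5 + 50/103 = 565/103

565/103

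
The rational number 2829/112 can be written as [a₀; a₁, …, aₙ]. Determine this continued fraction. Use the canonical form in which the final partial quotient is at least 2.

⌊2829/112⌋ = 25, remainder 29
⌊112/29⌋ = 3, remainder 25
⌊29/25⌋ = 1, remainder 4
⌊25/4⌋ = 6, remainder 1
⌊4/1⌋ = 4, remainder 0

[25; 3, 1, 6, 4]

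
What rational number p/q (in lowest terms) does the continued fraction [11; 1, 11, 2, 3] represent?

a_0 = 11: 11/1
a_1 = 1: 12/1
a_2 = 11: 143/12
a_3 = 2: 298/25
a_4 = 3: 1037/87

1037/87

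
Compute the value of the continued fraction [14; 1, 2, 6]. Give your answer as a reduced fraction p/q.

279/19

Build up convergents one term at a time:
a_0 = 14: 14/1
a_1 = 1: 15/1
a_2 = 2: 44/3
a_3 = 6: 279/19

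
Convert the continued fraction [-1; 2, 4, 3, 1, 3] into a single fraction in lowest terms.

-79/143

Collapse the nested fraction from the inside out:
Start with 3.
1 + 1/(3/1) = 1 + 1/3 = 4/3
3 + 1/(4/3) = 3 + 3/4 = 15/4
4 + 1/(15/4) = 4 + 4/15 = 64/15
2 + 1/(64/15) = 2 + 15/64 = 143/64
-1 + 1/(143/64) = -1 + 64/143 = -79/143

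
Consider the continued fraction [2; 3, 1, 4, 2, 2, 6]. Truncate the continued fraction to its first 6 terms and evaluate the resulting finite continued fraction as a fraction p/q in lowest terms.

a_0 = 2: 2/1
a_1 = 3: 7/3
a_2 = 1: 9/4
a_3 = 4: 43/19
a_4 = 2: 95/42
a_5 = 2: 233/103

233/103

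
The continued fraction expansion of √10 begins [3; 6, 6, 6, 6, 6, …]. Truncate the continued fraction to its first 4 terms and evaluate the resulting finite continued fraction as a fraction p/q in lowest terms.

721/228

a_0 = 3: 3/1
a_1 = 6: 19/6
a_2 = 6: 117/37
a_3 = 6: 721/228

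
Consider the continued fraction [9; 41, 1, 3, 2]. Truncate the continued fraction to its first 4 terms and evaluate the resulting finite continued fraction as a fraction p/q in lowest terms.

a_0 = 9: 9/1
a_1 = 41: 370/41
a_2 = 1: 379/42
a_3 = 3: 1507/167

1507/167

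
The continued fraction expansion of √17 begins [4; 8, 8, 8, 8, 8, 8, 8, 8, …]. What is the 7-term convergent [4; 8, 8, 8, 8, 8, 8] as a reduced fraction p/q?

1166876/283009

Work from the innermost term outward:
Start with 8.
8 + 1/(8/1) = 8 + 1/8 = 65/8
8 + 1/(65/8) = 8 + 8/65 = 528/65
8 + 1/(528/65) = 8 + 65/528 = 4289/528
8 + 1/(4289/528) = 8 + 528/4289 = 34840/4289
8 + 1/(34840/4289) = 8 + 4289/34840 = 283009/34840
4 + 1/(283009/34840) = 4 + 34840/283009 = 1166876/283009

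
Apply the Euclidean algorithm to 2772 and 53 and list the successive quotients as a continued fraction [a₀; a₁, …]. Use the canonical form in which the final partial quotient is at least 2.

[52; 3, 3, 5]

⌊2772/53⌋ = 52, remainder 16
⌊53/16⌋ = 3, remainder 5
⌊16/5⌋ = 3, remainder 1
⌊5/1⌋ = 5, remainder 0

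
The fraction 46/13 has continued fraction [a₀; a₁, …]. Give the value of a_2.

⌊46/13⌋ = 3, remainder 7
⌊13/7⌋ = 1, remainder 6
⌊7/6⌋ = 1, remainder 1

1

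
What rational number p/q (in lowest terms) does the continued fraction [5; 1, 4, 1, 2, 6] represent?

Build up convergents one term at a time:
a_0 = 5: 5/1
a_1 = 1: 6/1
a_2 = 4: 29/5
a_3 = 1: 35/6
a_4 = 2: 99/17
a_5 = 6: 629/108

629/108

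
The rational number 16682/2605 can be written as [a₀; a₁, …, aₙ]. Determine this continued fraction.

Run the Euclidean algorithm, recording each quotient:
⌊16682/2605⌋ = 6, remainder 1052
⌊2605/1052⌋ = 2, remainder 501
⌊1052/501⌋ = 2, remainder 50
⌊501/50⌋ = 10, remainder 1
⌊50/1⌋ = 50, remainder 0

[6; 2, 2, 10, 50]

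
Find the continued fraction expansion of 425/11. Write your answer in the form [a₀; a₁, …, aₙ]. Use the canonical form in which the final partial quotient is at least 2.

425 ÷ 11 → quotient 38, remainder 7
11 ÷ 7 → quotient 1, remainder 4
7 ÷ 4 → quotient 1, remainder 3
4 ÷ 3 → quotient 1, remainder 1
3 ÷ 1 → quotient 3, remainder 0

[38; 1, 1, 1, 3]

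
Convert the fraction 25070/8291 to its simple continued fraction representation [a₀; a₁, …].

25070 ÷ 8291 → quotient 3, remainder 197
8291 ÷ 197 → quotient 42, remainder 17
197 ÷ 17 → quotient 11, remainder 10
17 ÷ 10 → quotient 1, remainder 7
10 ÷ 7 → quotient 1, remainder 3
7 ÷ 3 → quotient 2, remainder 1
3 ÷ 1 → quotient 3, remainder 0

[3; 42, 11, 1, 1, 2, 3]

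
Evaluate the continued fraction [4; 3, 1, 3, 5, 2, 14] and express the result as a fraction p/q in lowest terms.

10669/2501

a_0 = 4: 4/1
a_1 = 3: 13/3
a_2 = 1: 17/4
a_3 = 3: 64/15
a_4 = 5: 337/79
a_5 = 2: 738/173
a_6 = 14: 10669/2501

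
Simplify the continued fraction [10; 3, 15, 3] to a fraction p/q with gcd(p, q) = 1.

1456/141

Start with 3.
15 + 1/(3/1) = 15 + 1/3 = 46/3
3 + 1/(46/3) = 3 + 3/46 = 141/46
10 + 1/(141/46) = 10 + 46/141 = 1456/141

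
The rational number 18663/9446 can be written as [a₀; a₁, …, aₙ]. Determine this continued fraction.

[1; 1, 40, 4, 57]

⌊18663/9446⌋ = 1, remainder 9217
⌊9446/9217⌋ = 1, remainder 229
⌊9217/229⌋ = 40, remainder 57
⌊229/57⌋ = 4, remainder 1
⌊57/1⌋ = 57, remainder 0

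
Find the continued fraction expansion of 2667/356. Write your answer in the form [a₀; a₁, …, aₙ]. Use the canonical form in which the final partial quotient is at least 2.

[7; 2, 29, 6]

Apply division with remainder until the remainder is 0:
2667 ÷ 356 → quotient 7, remainder 175
356 ÷ 175 → quotient 2, remainder 6
175 ÷ 6 → quotient 29, remainder 1
6 ÷ 1 → quotient 6, remainder 0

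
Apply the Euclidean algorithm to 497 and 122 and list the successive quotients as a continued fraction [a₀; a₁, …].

497 ÷ 122 → quotient 4, remainder 9
122 ÷ 9 → quotient 13, remainder 5
9 ÷ 5 → quotient 1, remainder 4
5 ÷ 4 → quotient 1, remainder 1
4 ÷ 1 → quotient 4, remainder 0

[4; 13, 1, 1, 4]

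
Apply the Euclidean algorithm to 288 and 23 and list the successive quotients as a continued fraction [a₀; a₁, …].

[12; 1, 1, 11]

⌊288/23⌋ = 12, remainder 12
⌊23/12⌋ = 1, remainder 11
⌊12/11⌋ = 1, remainder 1
⌊11/1⌋ = 11, remainder 0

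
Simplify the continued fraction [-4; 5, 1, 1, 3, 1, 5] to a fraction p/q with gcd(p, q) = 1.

Start with 5.
1 + 1/(5/1) = 1 + 1/5 = 6/5
3 + 1/(6/5) = 3 + 5/6 = 23/6
1 + 1/(23/6) = 1 + 6/23 = 29/23
1 + 1/(29/23) = 1 + 23/29 = 52/29
5 + 1/(52/29) = 5 + 29/52 = 289/52
-4 + 1/(289/52) = -4 + 52/289 = -1104/289

-1104/289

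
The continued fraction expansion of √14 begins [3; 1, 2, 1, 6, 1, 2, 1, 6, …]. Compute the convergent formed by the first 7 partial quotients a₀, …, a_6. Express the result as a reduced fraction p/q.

333/89

Start with 2.
1 + 1/(2/1) = 1 + 1/2 = 3/2
6 + 1/(3/2) = 6 + 2/3 = 20/3
1 + 1/(20/3) = 1 + 3/20 = 23/20
2 + 1/(23/20) = 2 + 20/23 = 66/23
1 + 1/(66/23) = 1 + 23/66 = 89/66
3 + 1/(89/66) = 3 + 66/89 = 333/89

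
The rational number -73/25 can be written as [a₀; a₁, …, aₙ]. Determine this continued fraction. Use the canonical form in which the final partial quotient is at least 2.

-73 ÷ 25 → quotient -3, remainder 2
25 ÷ 2 → quotient 12, remainder 1
2 ÷ 1 → quotient 2, remainder 0

[-3; 12, 2]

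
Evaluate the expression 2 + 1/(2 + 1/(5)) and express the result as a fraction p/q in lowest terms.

Start with 5.
2 + 1/(5/1) = 2 + 1/5 = 11/5
2 + 1/(11/5) = 2 + 5/11 = 27/11

27/11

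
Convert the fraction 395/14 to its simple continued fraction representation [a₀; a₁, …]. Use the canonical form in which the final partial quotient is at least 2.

395 ÷ 14 → quotient 28, remainder 3
14 ÷ 3 → quotient 4, remainder 2
3 ÷ 2 → quotient 1, remainder 1
2 ÷ 1 → quotient 2, remainder 0

[28; 4, 1, 2]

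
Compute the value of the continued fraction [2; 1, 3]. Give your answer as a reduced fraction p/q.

Start with 3.
1 + 1/(3/1) = 1 + 1/3 = 4/3
2 + 1/(4/3) = 2 + 3/4 = 11/4

11/4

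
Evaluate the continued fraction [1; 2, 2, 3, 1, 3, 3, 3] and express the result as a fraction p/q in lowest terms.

1263/896

Start with 3.
3 + 1/(3/1) = 3 + 1/3 = 10/3
3 + 1/(10/3) = 3 + 3/10 = 33/10
1 + 1/(33/10) = 1 + 10/33 = 43/33
3 + 1/(43/33) = 3 + 33/43 = 162/43
2 + 1/(162/43) = 2 + 43/162 = 367/162
2 + 1/(367/162) = 2 + 162/367 = 896/367
1 + 1/(896/367) = 1 + 367/896 = 1263/896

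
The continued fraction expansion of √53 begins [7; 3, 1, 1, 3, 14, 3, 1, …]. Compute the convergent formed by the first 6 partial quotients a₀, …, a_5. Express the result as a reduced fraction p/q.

2599/357

Compute successive convergents:
a_0 = 7: 7/1
a_1 = 3: 22/3
a_2 = 1: 29/4
a_3 = 1: 51/7
a_4 = 3: 182/25
a_5 = 14: 2599/357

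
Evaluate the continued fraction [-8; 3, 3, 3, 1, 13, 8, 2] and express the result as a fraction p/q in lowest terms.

a_0 = -8: -8/1
a_1 = 3: -23/3
a_2 = 3: -77/10
a_3 = 3: -254/33
a_4 = 1: -331/43
a_5 = 13: -4557/592
a_6 = 8: -36787/4779
a_7 = 2: -78131/10150

-78131/10150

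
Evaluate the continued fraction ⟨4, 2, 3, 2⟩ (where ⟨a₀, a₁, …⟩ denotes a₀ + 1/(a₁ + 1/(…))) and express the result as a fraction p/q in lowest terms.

Starting at the tail and folding back:
Start with 2.
3 + 1/(2/1) = 3 + 1/2 = 7/2
2 + 1/(7/2) = 2 + 2/7 = 16/7
4 + 1/(16/7) = 4 + 7/16 = 71/16

71/16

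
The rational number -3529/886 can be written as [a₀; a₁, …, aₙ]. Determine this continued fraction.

Run the Euclidean algorithm, recording each quotient:
-3529 = -4·886 + 15, so a_0 = -4
886 = 59·15 + 1, so a_1 = 59
15 = 15·1 + 0, so a_2 = 15

[-4; 59, 15]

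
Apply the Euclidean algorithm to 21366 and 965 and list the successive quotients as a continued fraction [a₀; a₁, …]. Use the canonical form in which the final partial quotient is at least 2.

21366 = 22·965 + 136, so a_0 = 22
965 = 7·136 + 13, so a_1 = 7
136 = 10·13 + 6, so a_2 = 10
13 = 2·6 + 1, so a_3 = 2
6 = 6·1 + 0, so a_4 = 6

[22; 7, 10, 2, 6]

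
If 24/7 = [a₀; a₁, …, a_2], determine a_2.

Apply division with remainder until the remainder is 0:
24 = 3·7 + 3, so a_0 = 3
7 = 2·3 + 1, so a_1 = 2
3 = 3·1 + 0, so a_2 = 3

3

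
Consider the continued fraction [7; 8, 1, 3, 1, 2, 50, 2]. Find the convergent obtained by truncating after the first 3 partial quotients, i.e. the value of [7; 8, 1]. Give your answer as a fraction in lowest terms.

64/9

a_0 = 7: 7/1
a_1 = 8: 57/8
a_2 = 1: 64/9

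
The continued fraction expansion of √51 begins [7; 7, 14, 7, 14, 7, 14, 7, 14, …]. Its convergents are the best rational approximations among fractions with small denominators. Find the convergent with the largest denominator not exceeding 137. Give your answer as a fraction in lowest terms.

a_0 = 7: 7/1  (≤ bound)
a_1 = 7: 50/7  (≤ bound)
a_2 = 14: 707/99  (≤ bound)
a_3 = 7: 4999/700  (> 137, stop)

707/99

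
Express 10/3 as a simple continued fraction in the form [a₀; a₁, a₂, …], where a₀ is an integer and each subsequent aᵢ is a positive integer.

[3; 3]

10 = 3·3 + 1, so a_0 = 3
3 = 3·1 + 0, so a_1 = 3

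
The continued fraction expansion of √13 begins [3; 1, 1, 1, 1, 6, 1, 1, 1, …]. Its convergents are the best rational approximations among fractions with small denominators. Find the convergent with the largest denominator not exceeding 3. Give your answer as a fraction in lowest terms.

11/3

List convergents until the denominator exceeds the bound:
a_0 = 3: 3/1  (≤ bound)
a_1 = 1: 4/1  (≤ bound)
a_2 = 1: 7/2  (≤ bound)
a_3 = 1: 11/3  (≤ bound)
a_4 = 1: 18/5  (> 3, stop)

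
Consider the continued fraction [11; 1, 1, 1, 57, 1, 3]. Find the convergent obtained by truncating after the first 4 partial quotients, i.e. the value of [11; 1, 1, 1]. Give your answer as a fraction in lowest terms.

35/3

Start with 1.
1 + 1/(1/1) = 1 + 1/1 = 2/1
1 + 1/(2/1) = 1 + 1/2 = 3/2
11 + 1/(3/2) = 11 + 2/3 = 35/3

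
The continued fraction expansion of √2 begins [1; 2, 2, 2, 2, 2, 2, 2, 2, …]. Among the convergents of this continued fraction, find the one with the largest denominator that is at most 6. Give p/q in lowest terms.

a_0 = 1: 1/1  (≤ bound)
a_1 = 2: 3/2  (≤ bound)
a_2 = 2: 7/5  (≤ bound)
a_3 = 2: 17/12  (> 6, stop)

7/5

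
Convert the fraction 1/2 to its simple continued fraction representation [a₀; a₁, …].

[0; 2]

1 = 0·2 + 1, so a_0 = 0
2 = 2·1 + 0, so a_1 = 2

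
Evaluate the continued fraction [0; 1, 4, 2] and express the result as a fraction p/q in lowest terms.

a_0 = 0: 0/1
a_1 = 1: 1/1
a_2 = 4: 4/5
a_3 = 2: 9/11

9/11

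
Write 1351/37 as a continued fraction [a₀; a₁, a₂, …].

[36; 1, 1, 18]

1351 = 36·37 + 19, so a_0 = 36
37 = 1·19 + 18, so a_1 = 1
19 = 1·18 + 1, so a_2 = 1
18 = 18·1 + 0, so a_3 = 18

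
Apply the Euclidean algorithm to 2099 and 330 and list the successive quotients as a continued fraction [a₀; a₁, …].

[6; 2, 1, 3, 2, 2, 5]

2099 = 6·330 + 119, so a_0 = 6
330 = 2·119 + 92, so a_1 = 2
119 = 1·92 + 27, so a_2 = 1
92 = 3·27 + 11, so a_3 = 3
27 = 2·11 + 5, so a_4 = 2
11 = 2·5 + 1, so a_5 = 2
5 = 5·1 + 0, so a_6 = 5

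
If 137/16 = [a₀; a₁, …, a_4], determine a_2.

Run the Euclidean algorithm, recording each quotient:
137 = 8·16 + 9, so a_0 = 8
16 = 1·9 + 7, so a_1 = 1
9 = 1·7 + 2, so a_2 = 1

1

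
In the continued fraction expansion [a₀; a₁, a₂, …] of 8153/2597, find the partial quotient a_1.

7

Repeatedly divide and take the remainder:
8153 = 3·2597 + 362, so a_0 = 3
2597 = 7·362 + 63, so a_1 = 7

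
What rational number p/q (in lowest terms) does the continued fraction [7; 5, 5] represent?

187/26

a_0 = 7: 7/1
a_1 = 5: 36/5
a_2 = 5: 187/26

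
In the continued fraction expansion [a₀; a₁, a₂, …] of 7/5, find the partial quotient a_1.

Run the Euclidean algorithm, recording each quotient:
7 ÷ 5 → quotient 1, remainder 2
5 ÷ 2 → quotient 2, remainder 1

2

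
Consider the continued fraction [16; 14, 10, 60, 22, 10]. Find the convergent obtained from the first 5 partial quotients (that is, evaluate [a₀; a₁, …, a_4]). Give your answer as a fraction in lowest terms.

a_0 = 16: 16/1
a_1 = 14: 225/14
a_2 = 10: 2266/141
a_3 = 60: 136185/8474
a_4 = 22: 2998336/186569

2998336/186569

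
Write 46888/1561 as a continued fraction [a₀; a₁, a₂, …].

[30; 26, 1, 10, 1, 1, 2]

⌊46888/1561⌋ = 30, remainder 58
⌊1561/58⌋ = 26, remainder 53
⌊58/53⌋ = 1, remainder 5
⌊53/5⌋ = 10, remainder 3
⌊5/3⌋ = 1, remainder 2
⌊3/2⌋ = 1, remainder 1
⌊2/1⌋ = 2, remainder 0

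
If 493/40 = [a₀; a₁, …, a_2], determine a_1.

3

493 ÷ 40 → quotient 12, remainder 13
40 ÷ 13 → quotient 3, remainder 1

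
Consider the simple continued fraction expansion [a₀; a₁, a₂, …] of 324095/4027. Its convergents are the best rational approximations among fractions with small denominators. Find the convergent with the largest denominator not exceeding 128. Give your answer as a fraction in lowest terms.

6197/77

a_0 = 80: 80/1  (≤ bound)
a_1 = 2: 161/2  (≤ bound)
a_2 = 12: 2012/25  (≤ bound)
a_3 = 3: 6197/77  (≤ bound)
a_4 = 12: 76376/949  (> 128, stop)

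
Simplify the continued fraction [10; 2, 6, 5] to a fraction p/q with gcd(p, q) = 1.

Compute successive convergents:
a_0 = 10: 10/1
a_1 = 2: 21/2
a_2 = 6: 136/13
a_3 = 5: 701/67

701/67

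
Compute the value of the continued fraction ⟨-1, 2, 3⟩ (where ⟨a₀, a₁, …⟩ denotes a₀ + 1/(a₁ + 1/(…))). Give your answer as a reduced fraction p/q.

Work from the innermost term outward:
Start with 3.
2 + 1/(3/1) = 2 + 1/3 = 7/3
-1 + 1/(7/3) = -1 + 3/7 = -4/7

-4/7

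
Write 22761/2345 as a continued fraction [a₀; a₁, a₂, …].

[9; 1, 2, 2, 2, 11, 12]

Apply division with remainder until the remainder is 0:
22761 ÷ 2345 → quotient 9, remainder 1656
2345 ÷ 1656 → quotient 1, remainder 689
1656 ÷ 689 → quotient 2, remainder 278
689 ÷ 278 → quotient 2, remainder 133
278 ÷ 133 → quotient 2, remainder 12
133 ÷ 12 → quotient 11, remainder 1
12 ÷ 1 → quotient 12, remainder 0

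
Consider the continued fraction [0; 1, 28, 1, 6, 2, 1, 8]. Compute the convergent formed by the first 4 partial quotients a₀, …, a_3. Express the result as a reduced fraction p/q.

Build up convergents one term at a time:
a_0 = 0: 0/1
a_1 = 1: 1/1
a_2 = 28: 28/29
a_3 = 1: 29/30

29/30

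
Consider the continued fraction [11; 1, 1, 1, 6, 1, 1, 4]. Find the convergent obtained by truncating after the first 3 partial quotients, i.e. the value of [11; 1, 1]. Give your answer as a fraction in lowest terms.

23/2

Build up convergents one term at a time:
a_0 = 11: 11/1
a_1 = 1: 12/1
a_2 = 1: 23/2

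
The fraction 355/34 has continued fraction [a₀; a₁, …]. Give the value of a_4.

3

Apply division with remainder until the remainder is 0:
355 ÷ 34 → quotient 10, remainder 15
34 ÷ 15 → quotient 2, remainder 4
15 ÷ 4 → quotient 3, remainder 3
4 ÷ 3 → quotient 1, remainder 1
3 ÷ 1 → quotient 3, remainder 0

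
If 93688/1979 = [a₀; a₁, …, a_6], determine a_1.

93688 = 47·1979 + 675, so a_0 = 47
1979 = 2·675 + 629, so a_1 = 2

2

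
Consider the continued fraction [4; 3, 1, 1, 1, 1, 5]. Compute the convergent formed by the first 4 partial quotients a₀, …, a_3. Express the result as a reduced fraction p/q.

30/7

Collapse the nested fraction from the inside out:
Start with 1.
1 + 1/(1/1) = 1 + 1/1 = 2/1
3 + 1/(2/1) = 3 + 1/2 = 7/2
4 + 1/(7/2) = 4 + 2/7 = 30/7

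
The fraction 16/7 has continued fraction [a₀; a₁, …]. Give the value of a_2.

Run the Euclidean algorithm, recording each quotient:
16 ÷ 7 → quotient 2, remainder 2
7 ÷ 2 → quotient 3, remainder 1
2 ÷ 1 → quotient 2, remainder 0

2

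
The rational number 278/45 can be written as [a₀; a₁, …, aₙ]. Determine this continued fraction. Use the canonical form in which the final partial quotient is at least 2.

278 ÷ 45 → quotient 6, remainder 8
45 ÷ 8 → quotient 5, remainder 5
8 ÷ 5 → quotient 1, remainder 3
5 ÷ 3 → quotient 1, remainder 2
3 ÷ 2 → quotient 1, remainder 1
2 ÷ 1 → quotient 2, remainder 0

[6; 5, 1, 1, 1, 2]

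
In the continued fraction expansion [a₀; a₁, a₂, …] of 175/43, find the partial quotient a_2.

175 ÷ 43 → quotient 4, remainder 3
43 ÷ 3 → quotient 14, remainder 1
3 ÷ 1 → quotient 3, remainder 0

3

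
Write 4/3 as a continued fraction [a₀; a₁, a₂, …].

[1; 3]

4 = 1·3 + 1, so a_0 = 1
3 = 3·1 + 0, so a_1 = 3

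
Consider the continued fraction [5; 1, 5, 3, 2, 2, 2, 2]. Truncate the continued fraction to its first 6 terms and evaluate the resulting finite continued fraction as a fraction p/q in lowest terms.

625/107

Use the convergent recurrence hₖ = aₖ·hₖ₋₁ + hₖ₋₂ (and likewise for the denominators kₖ):
a_0 = 5: 5/1
a_1 = 1: 6/1
a_2 = 5: 35/6
a_3 = 3: 111/19
a_4 = 2: 257/44
a_5 = 2: 625/107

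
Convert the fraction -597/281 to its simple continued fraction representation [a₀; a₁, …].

-597 = -3·281 + 246, so a_0 = -3
281 = 1·246 + 35, so a_1 = 1
246 = 7·35 + 1, so a_2 = 7
35 = 35·1 + 0, so a_3 = 35

[-3; 1, 7, 35]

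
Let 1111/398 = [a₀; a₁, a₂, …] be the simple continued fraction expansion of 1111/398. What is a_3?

1111 = 2·398 + 315, so a_0 = 2
398 = 1·315 + 83, so a_1 = 1
315 = 3·83 + 66, so a_2 = 3
83 = 1·66 + 17, so a_3 = 1

1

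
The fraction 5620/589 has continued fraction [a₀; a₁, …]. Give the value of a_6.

5620 = 9·589 + 319, so a_0 = 9
589 = 1·319 + 270, so a_1 = 1
319 = 1·270 + 49, so a_2 = 1
270 = 5·49 + 25, so a_3 = 5
49 = 1·25 + 24, so a_4 = 1
25 = 1·24 + 1, so a_5 = 1
24 = 24·1 + 0, so a_6 = 24

24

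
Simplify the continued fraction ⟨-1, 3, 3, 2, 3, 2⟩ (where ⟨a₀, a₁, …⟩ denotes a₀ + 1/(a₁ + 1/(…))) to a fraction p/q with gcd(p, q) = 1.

-126/181

a_0 = -1: -1/1
a_1 = 3: -2/3
a_2 = 3: -7/10
a_3 = 2: -16/23
a_4 = 3: -55/79
a_5 = 2: -126/181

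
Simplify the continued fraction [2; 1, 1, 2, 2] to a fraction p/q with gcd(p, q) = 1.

Start with 2.
2 + 1/(2/1) = 2 + 1/2 = 5/2
1 + 1/(5/2) = 1 + 2/5 = 7/5
1 + 1/(7/5) = 1 + 5/7 = 12/7
2 + 1/(12/7) = 2 + 7/12 = 31/12

31/12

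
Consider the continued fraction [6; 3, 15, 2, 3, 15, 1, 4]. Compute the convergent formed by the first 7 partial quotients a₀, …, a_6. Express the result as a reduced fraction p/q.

34105/5391

Start with 1.
15 + 1/(1/1) = 15 + 1/1 = 16/1
3 + 1/(16/1) = 3 + 1/16 = 49/16
2 + 1/(49/16) = 2 + 16/49 = 114/49
15 + 1/(114/49) = 15 + 49/114 = 1759/114
3 + 1/(1759/114) = 3 + 114/1759 = 5391/1759
6 + 1/(5391/1759) = 6 + 1759/5391 = 34105/5391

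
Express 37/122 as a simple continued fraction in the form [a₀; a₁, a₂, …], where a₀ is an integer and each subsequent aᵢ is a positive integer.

[0; 3, 3, 2, 1, 3]

Run the Euclidean algorithm, recording each quotient:
37 = 0·122 + 37, so a_0 = 0
122 = 3·37 + 11, so a_1 = 3
37 = 3·11 + 4, so a_2 = 3
11 = 2·4 + 3, so a_3 = 2
4 = 1·3 + 1, so a_4 = 1
3 = 3·1 + 0, so a_5 = 3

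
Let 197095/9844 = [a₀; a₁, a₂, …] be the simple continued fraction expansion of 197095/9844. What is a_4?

1

Repeatedly divide and take the remainder:
⌊197095/9844⌋ = 20, remainder 215
⌊9844/215⌋ = 45, remainder 169
⌊215/169⌋ = 1, remainder 46
⌊169/46⌋ = 3, remainder 31
⌊46/31⌋ = 1, remainder 15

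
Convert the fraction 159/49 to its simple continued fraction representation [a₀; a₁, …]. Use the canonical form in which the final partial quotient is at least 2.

[3; 4, 12]

⌊159/49⌋ = 3, remainder 12
⌊49/12⌋ = 4, remainder 1
⌊12/1⌋ = 12, remainder 0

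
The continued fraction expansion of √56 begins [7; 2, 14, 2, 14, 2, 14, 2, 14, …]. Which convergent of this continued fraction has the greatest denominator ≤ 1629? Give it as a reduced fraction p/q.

List convergents until the denominator exceeds the bound:
a_0 = 7: 7/1  (≤ bound)
a_1 = 2: 15/2  (≤ bound)
a_2 = 14: 217/29  (≤ bound)
a_3 = 2: 449/60  (≤ bound)
a_4 = 14: 6503/869  (≤ bound)
a_5 = 2: 13455/1798  (> 1629, stop)

6503/869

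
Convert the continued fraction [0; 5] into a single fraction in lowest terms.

Compute successive convergents:
a_0 = 0: 0/1
a_1 = 5: 1/5

1/5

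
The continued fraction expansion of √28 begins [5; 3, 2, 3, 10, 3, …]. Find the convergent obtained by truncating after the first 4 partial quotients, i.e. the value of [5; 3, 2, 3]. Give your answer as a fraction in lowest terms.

Start with 3.
2 + 1/(3/1) = 2 + 1/3 = 7/3
3 + 1/(7/3) = 3 + 3/7 = 24/7
5 + 1/(24/7) = 5 + 7/24 = 127/24

127/24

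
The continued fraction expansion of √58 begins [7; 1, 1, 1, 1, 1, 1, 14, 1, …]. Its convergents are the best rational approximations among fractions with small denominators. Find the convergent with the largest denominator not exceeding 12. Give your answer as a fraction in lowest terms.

List convergents until the denominator exceeds the bound:
a_0 = 7: 7/1  (≤ bound)
a_1 = 1: 8/1  (≤ bound)
a_2 = 1: 15/2  (≤ bound)
a_3 = 1: 23/3  (≤ bound)
a_4 = 1: 38/5  (≤ bound)
a_5 = 1: 61/8  (≤ bound)
a_6 = 1: 99/13  (> 12, stop)

61/8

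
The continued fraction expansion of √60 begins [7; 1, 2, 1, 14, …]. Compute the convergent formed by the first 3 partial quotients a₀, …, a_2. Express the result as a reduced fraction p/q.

23/3

Start with 2.
1 + 1/(2/1) = 1 + 1/2 = 3/2
7 + 1/(3/2) = 7 + 2/3 = 23/3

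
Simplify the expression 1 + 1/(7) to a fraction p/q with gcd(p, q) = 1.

Start with 7.
1 + 1/(7/1) = 1 + 1/7 = 8/7

8/7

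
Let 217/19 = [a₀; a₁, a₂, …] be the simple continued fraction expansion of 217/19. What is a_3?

Repeatedly divide and take the remainder:
⌊217/19⌋ = 11, remainder 8
⌊19/8⌋ = 2, remainder 3
⌊8/3⌋ = 2, remainder 2
⌊3/2⌋ = 1, remainder 1

1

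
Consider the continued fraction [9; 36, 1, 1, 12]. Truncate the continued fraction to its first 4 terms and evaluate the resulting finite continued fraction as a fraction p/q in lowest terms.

a_0 = 9: 9/1
a_1 = 36: 325/36
a_2 = 1: 334/37
a_3 = 1: 659/73

659/73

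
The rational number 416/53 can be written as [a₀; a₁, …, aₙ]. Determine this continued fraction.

Run the Euclidean algorithm, recording each quotient:
⌊416/53⌋ = 7, remainder 45
⌊53/45⌋ = 1, remainder 8
⌊45/8⌋ = 5, remainder 5
⌊8/5⌋ = 1, remainder 3
⌊5/3⌋ = 1, remainder 2
⌊3/2⌋ = 1, remainder 1
⌊2/1⌋ = 2, remainder 0

[7; 1, 5, 1, 1, 1, 2]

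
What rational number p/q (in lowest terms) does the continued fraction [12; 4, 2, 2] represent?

Start with 2.
2 + 1/(2/1) = 2 + 1/2 = 5/2
4 + 1/(5/2) = 4 + 2/5 = 22/5
12 + 1/(22/5) = 12 + 5/22 = 269/22

269/22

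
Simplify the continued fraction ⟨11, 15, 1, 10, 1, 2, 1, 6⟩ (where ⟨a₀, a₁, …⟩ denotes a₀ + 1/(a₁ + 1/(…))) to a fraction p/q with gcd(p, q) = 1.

55812/5045

Compute successive convergents:
a_0 = 11: 11/1
a_1 = 15: 166/15
a_2 = 1: 177/16
a_3 = 10: 1936/175
a_4 = 1: 2113/191
a_5 = 2: 6162/557
a_6 = 1: 8275/748
a_7 = 6: 55812/5045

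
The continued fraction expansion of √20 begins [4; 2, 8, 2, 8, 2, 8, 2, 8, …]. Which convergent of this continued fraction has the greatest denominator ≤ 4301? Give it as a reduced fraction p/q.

List convergents until the denominator exceeds the bound:
a_0 = 4: 4/1  (≤ bound)
a_1 = 2: 9/2  (≤ bound)
a_2 = 8: 76/17  (≤ bound)
a_3 = 2: 161/36  (≤ bound)
a_4 = 8: 1364/305  (≤ bound)
a_5 = 2: 2889/646  (≤ bound)
a_6 = 8: 24476/5473  (> 4301, stop)

2889/646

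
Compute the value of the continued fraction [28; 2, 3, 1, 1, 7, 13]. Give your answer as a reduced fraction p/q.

Work from the innermost term outward:
Start with 13.
7 + 1/(13/1) = 7 + 1/13 = 92/13
1 + 1/(92/13) = 1 + 13/92 = 105/92
1 + 1/(105/92) = 1 + 92/105 = 197/105
3 + 1/(197/105) = 3 + 105/197 = 696/197
2 + 1/(696/197) = 2 + 197/696 = 1589/696
28 + 1/(1589/696) = 28 + 696/1589 = 45188/1589

45188/1589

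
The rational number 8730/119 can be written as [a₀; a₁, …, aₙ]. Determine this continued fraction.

[73; 2, 1, 3, 3, 3]

8730 ÷ 119 → quotient 73, remainder 43
119 ÷ 43 → quotient 2, remainder 33
43 ÷ 33 → quotient 1, remainder 10
33 ÷ 10 → quotient 3, remainder 3
10 ÷ 3 → quotient 3, remainder 1
3 ÷ 1 → quotient 3, remainder 0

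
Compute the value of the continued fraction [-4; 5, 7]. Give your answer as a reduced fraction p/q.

-137/36

Starting at the tail and folding back:
Start with 7.
5 + 1/(7/1) = 5 + 1/7 = 36/7
-4 + 1/(36/7) = -4 + 7/36 = -137/36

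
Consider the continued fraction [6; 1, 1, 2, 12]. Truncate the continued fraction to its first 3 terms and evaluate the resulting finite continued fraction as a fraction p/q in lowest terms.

13/2

Start with 1.
1 + 1/(1/1) = 1 + 1/1 = 2/1
6 + 1/(2/1) = 6 + 1/2 = 13/2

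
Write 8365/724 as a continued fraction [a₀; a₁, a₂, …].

Run the Euclidean algorithm, recording each quotient:
⌊8365/724⌋ = 11, remainder 401
⌊724/401⌋ = 1, remainder 323
⌊401/323⌋ = 1, remainder 78
⌊323/78⌋ = 4, remainder 11
⌊78/11⌋ = 7, remainder 1
⌊11/1⌋ = 11, remainder 0

[11; 1, 1, 4, 7, 11]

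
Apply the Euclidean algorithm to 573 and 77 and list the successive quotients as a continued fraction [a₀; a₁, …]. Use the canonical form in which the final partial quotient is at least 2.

573 = 7·77 + 34, so a_0 = 7
77 = 2·34 + 9, so a_1 = 2
34 = 3·9 + 7, so a_2 = 3
9 = 1·7 + 2, so a_3 = 1
7 = 3·2 + 1, so a_4 = 3
2 = 2·1 + 0, so a_5 = 2

[7; 2, 3, 1, 3, 2]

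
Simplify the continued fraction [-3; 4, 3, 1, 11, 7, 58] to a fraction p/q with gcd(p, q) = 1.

Use the convergent recurrence hₖ = aₖ·hₖ₋₁ + hₖ₋₂ (and likewise for the denominators kₖ):
a_0 = -3: -3/1
a_1 = 4: -11/4
a_2 = 3: -36/13
a_3 = 1: -47/17
a_4 = 11: -553/200
a_5 = 7: -3918/1417
a_6 = 58: -227797/82386

-227797/82386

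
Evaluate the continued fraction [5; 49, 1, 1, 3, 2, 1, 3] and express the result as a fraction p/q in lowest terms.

Build up convergents one term at a time:
a_0 = 5: 5/1
a_1 = 49: 246/49
a_2 = 1: 251/50
a_3 = 1: 497/99
a_4 = 3: 1742/347
a_5 = 2: 3981/793
a_6 = 1: 5723/1140
a_7 = 3: 21150/4213

21150/4213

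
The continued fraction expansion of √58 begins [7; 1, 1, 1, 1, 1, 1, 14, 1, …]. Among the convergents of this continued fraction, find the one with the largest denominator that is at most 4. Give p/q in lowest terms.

23/3

a_0 = 7: 7/1  (≤ bound)
a_1 = 1: 8/1  (≤ bound)
a_2 = 1: 15/2  (≤ bound)
a_3 = 1: 23/3  (≤ bound)
a_4 = 1: 38/5  (> 4, stop)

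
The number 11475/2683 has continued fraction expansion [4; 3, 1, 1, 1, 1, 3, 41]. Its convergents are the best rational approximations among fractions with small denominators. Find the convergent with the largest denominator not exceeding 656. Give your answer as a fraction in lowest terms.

278/65

a_0 = 4: 4/1  (≤ bound)
a_1 = 3: 13/3  (≤ bound)
a_2 = 1: 17/4  (≤ bound)
a_3 = 1: 30/7  (≤ bound)
a_4 = 1: 47/11  (≤ bound)
a_5 = 1: 77/18  (≤ bound)
a_6 = 3: 278/65  (≤ bound)
a_7 = 41: 11475/2683  (> 656, stop)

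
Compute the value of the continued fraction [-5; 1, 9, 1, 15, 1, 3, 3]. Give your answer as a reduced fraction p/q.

a_0 = -5: -5/1
a_1 = 1: -4/1
a_2 = 9: -41/10
a_3 = 1: -45/11
a_4 = 15: -716/175
a_5 = 1: -761/186
a_6 = 3: -2999/733
a_7 = 3: -9758/2385

-9758/2385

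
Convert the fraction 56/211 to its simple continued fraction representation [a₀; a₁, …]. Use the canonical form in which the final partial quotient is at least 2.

[0; 3, 1, 3, 3, 4]

⌊56/211⌋ = 0, remainder 56
⌊211/56⌋ = 3, remainder 43
⌊56/43⌋ = 1, remainder 13
⌊43/13⌋ = 3, remainder 4
⌊13/4⌋ = 3, remainder 1
⌊4/1⌋ = 4, remainder 0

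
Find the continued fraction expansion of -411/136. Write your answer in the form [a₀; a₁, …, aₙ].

-411 ÷ 136 → quotient -4, remainder 133
136 ÷ 133 → quotient 1, remainder 3
133 ÷ 3 → quotient 44, remainder 1
3 ÷ 1 → quotient 3, remainder 0

[-4; 1, 44, 3]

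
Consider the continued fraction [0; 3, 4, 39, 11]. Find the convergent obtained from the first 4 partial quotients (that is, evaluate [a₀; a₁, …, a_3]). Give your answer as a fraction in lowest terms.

Start with 39.
4 + 1/(39/1) = 4 + 1/39 = 157/39
3 + 1/(157/39) = 3 + 39/157 = 510/157
0 + 1/(510/157) = 0 + 157/510 = 157/510

157/510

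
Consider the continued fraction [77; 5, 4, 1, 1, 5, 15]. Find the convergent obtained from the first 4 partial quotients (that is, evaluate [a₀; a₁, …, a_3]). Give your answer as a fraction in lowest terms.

a_0 = 77: 77/1
a_1 = 5: 386/5
a_2 = 4: 1621/21
a_3 = 1: 2007/26

2007/26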